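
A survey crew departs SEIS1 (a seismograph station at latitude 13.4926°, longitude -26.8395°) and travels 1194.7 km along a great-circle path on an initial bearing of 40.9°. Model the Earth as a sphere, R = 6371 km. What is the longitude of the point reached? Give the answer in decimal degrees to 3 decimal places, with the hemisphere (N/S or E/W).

19.302°W

δ = d/R = 1194.7/6371 = 0.187522 rad
φ₂ = arcsin(sin φ₁ cos δ + cos φ₁ sin δ cos θ)
   = arcsin(0.23332·0.98247 + 0.97240·0.18642·0.75585) = 21.48453°
λ₂ = λ₁ + atan2(sin θ sin δ cos φ₁, cos δ − sin φ₁ sin φ₂) = -19.30205°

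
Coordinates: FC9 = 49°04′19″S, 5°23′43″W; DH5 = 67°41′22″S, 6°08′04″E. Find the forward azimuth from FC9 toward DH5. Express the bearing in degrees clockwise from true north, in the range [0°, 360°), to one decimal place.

FC9: φ = -49.07194°, λ = -5.39528°
DH5: φ = -67.68944°, λ = +6.13444°
Δλ = 11.5297°
y = sin Δλ · cos φ₂ = 0.075878
x = cos φ₁ sin φ₂ − sin φ₁ cos φ₂ cos Δλ = -0.325036
θ = atan2(y, x) = 166.8599° → 166.8599° (mod 360°)

166.9°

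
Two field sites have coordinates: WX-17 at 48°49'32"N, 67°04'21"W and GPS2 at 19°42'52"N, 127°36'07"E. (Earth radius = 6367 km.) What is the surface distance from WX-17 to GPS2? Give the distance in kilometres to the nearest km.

12248 km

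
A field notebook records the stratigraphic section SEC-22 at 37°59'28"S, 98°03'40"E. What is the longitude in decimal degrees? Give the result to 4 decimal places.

98.0611°E

98° + 3′/60 + 40″/3600 = 98 + 0.05000 + 0.01111 = 98.0611°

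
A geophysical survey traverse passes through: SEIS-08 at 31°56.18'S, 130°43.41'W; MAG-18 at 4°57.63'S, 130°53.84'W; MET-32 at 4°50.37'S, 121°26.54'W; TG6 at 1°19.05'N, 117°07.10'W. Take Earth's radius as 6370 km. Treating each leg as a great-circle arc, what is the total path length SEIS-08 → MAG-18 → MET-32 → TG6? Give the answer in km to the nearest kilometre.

4883 km

SEIS-08: φ = -31.93633°, λ = -130.72350°
MAG-18: φ = -4.96050°, λ = -130.89733°
MET-32: φ = -4.83950°, λ = -121.44233°
TG6: φ = +1.31750°, λ = -117.11833°
SEIS-08→MAG-18: c = 0.470826 rad, d = 2999.16 km
MAG-18→MET-32: c = 0.164430 rad, d = 1047.42 km
MET-32→TG6: c = 0.131271 rad, d = 836.20 km
Total = 2999.16 + 1047.42 + 836.20 = 4882.78 km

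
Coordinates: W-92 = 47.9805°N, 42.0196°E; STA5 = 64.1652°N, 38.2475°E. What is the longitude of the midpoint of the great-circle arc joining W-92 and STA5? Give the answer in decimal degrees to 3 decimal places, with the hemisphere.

40.532°E

Bx = cos φ₂ cos Δλ = 0.434834,  By = cos φ₂ sin Δλ = -0.028669
φₘ = atan2(sin φ₁ + sin φ₂, √((cos φ₁ + Bx)² + By²)) = 56.08658°
λₘ = λ₁ + atan2(By, cos φ₁ + Bx) = 40.53236°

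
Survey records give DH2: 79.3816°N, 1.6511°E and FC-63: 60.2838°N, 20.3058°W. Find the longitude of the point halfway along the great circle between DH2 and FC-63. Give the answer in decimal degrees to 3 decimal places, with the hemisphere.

Bx = cos φ₂ cos Δλ = 0.459749,  By = cos φ₂ sin Δλ = -0.185348
φₘ = atan2(sin φ₁ + sin φ₂, √((cos φ₁ + Bx)² + By²)) = 70.10079°
λₘ = λ₁ + atan2(By, cos φ₁ + Bx) = -14.40477°

14.405°W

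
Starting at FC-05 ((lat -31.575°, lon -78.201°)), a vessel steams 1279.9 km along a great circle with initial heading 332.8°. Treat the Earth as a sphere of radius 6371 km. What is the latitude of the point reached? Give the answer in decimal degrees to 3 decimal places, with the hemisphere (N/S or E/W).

δ = d/R = 1279.9/6371 = 0.200895 rad
φ₂ = arcsin(sin φ₁ cos δ + cos φ₁ sin δ cos θ)
   = arcsin(-0.52361·0.97989 + 0.85196·0.19955·0.88942) = -21.21563°
λ₂ = λ₁ + atan2(sin θ sin δ cos φ₁, cos δ − sin φ₁ sin φ₂) = -83.81600°

21.216°S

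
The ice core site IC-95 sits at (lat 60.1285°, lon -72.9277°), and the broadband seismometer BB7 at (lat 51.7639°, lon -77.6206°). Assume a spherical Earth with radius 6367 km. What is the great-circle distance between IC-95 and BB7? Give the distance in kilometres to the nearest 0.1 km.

973.7 km

Δφ = -8.3646°,  Δλ = -4.6929°
a = sin²(Δφ/2) + cos φ₁ cos φ₂ sin²(Δλ/2) = 0.005835
c = 2·arcsin(√a) = 0.152930 rad = 8.7622°
d = R·c = 6367 × 0.152930 = 973.7 km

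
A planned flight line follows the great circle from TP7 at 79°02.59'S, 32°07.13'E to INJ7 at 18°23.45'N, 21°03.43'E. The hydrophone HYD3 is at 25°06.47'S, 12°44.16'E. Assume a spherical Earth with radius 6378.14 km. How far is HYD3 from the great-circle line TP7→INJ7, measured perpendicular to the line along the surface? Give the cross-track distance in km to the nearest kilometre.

TP7: φ = -79.04317°, λ = +32.11883°
INJ7: φ = +18.39083°, λ = +21.05717°
HYD3: φ = -25.10783°, λ = +12.73600°
δ₁₃ = central angle TP7→HYD3 = 0.953364 rad  (haversine)
θ₁₃ = bearing TP7→HYD3 = 338.373°,  θ₁₂ = bearing TP7→INJ7 = 349.415°
dₓₜ = R·arcsin(sin δ₁₃ · sin(θ₁₃ − θ₁₂)) = 6378.14·arcsin(0.81537·sin(-11.043°)) = -1000.193 km
|dₓₜ| = 1000.193 km

1000 km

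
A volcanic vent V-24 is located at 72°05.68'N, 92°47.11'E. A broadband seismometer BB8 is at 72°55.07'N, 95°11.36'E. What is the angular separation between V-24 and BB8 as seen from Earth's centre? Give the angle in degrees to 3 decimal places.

1.095°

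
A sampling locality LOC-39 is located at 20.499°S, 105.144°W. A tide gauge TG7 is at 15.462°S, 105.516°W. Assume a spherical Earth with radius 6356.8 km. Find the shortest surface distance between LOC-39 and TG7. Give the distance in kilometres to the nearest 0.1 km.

560.2 km

Δφ = 5.0370°,  Δλ = -0.3720°
a = sin²(Δφ/2) + cos φ₁ cos φ₂ sin²(Δλ/2) = 0.001940
c = 2·arcsin(√a) = 0.088129 rad = 5.0494°
d = R·c = 6356.8 × 0.088129 = 560.2 km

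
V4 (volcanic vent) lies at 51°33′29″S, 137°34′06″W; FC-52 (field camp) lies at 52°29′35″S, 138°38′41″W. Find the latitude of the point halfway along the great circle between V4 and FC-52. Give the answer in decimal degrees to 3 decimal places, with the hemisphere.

52.027°S

V4: φ = -51.55806°, λ = -137.56833°
FC-52: φ = -52.49306°, λ = -138.64472°
Bx = cos φ₂ cos Δλ = 0.608750,  By = cos φ₂ sin Δλ = -0.011438
φₘ = atan2(sin φ₁ + sin φ₂, √((cos φ₁ + Bx)² + By²)) = -52.02678°
λₘ = λ₁ + atan2(By, cos φ₁ + Bx) = -138.10090°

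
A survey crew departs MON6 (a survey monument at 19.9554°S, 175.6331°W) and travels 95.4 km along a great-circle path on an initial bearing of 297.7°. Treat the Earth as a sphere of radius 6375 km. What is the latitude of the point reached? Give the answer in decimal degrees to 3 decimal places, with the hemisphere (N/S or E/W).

δ = d/R = 95.4/6375 = 0.014965 rad
φ₂ = arcsin(sin φ₁ cos δ + cos φ₁ sin δ cos θ)
   = arcsin(-0.34129·0.99989 + 0.93996·0.01496·0.46484) = -19.55503°
λ₂ = λ₁ + atan2(sin θ sin δ cos φ₁, cos δ − sin φ₁ sin φ₂) = -176.43871°

19.555°S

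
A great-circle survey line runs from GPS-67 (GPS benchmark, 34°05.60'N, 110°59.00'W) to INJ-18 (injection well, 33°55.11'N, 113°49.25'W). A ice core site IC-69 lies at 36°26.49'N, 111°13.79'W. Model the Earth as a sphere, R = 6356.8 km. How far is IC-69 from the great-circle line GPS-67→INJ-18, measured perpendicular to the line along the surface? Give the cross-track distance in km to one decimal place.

GPS-67: φ = +34.09333°, λ = -110.98333°
INJ-18: φ = +33.91850°, λ = -113.82083°
IC-69: φ = +36.44150°, λ = -111.22983°
δ₁₃ = central angle GPS-67→IC-69 = 0.041133 rad  (haversine)
θ₁₃ = bearing GPS-67→IC-69 = 355.172°,  θ₁₂ = bearing GPS-67→INJ-18 = 266.544°
dₓₜ = R·arcsin(sin δ₁₃ · sin(θ₁₃ − θ₁₂)) = 6356.8·arcsin(0.04112·sin(88.628°)) = 261.402 km
|dₓₜ| = 261.402 km

261.4 km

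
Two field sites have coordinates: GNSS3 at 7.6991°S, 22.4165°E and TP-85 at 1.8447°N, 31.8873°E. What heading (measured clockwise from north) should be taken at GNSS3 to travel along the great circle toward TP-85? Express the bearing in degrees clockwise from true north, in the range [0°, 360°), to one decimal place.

Δλ = 9.4708°
y = sin Δλ · cos φ₂ = 0.164460
x = cos φ₁ sin φ₂ − sin φ₁ cos φ₂ cos Δλ = 0.163976
θ = atan2(y, x) = 45.0843° → 45.0843° (mod 360°)

45.1°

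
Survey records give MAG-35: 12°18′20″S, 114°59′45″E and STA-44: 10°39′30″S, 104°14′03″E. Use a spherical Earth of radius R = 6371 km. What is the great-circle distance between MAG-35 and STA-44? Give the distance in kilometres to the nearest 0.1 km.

MAG-35: φ = -12.30556°, λ = +114.99583°
STA-44: φ = -10.65833°, λ = +104.23417°
Δφ = 1.6472°,  Δλ = -10.7617°
a = sin²(Δφ/2) + cos φ₁ cos φ₂ sin²(Δλ/2) = 0.008650
c = 2·arcsin(√a) = 0.186282 rad = 10.6732°
d = R·c = 6371 × 0.186282 = 1186.8 km

1186.8 km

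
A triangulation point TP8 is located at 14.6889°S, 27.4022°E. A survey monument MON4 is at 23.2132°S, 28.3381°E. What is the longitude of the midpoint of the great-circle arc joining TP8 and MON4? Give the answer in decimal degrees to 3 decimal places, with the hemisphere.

Bx = cos φ₂ cos Δλ = 0.918922,  By = cos φ₂ sin Δλ = 0.015011
φₘ = atan2(sin φ₁ + sin φ₂, √((cos φ₁ + Bx)² + By²)) = -18.95164°
λₘ = λ₁ + atan2(By, cos φ₁ + Bx) = 27.85817°

27.858°E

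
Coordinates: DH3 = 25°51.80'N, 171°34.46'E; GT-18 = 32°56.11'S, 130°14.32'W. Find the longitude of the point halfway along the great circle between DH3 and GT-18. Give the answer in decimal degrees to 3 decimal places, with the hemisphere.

DH3: φ = +25.86333°, λ = +171.57433°
GT-18: φ = -32.93517°, λ = -130.23867°
Bx = cos φ₂ cos Δλ = 0.442429,  By = cos φ₂ sin Δλ = 0.713203
φₘ = atan2(sin φ₁ + sin φ₂, √((cos φ₁ + Bx)² + By²)) = -4.04413°
λₘ = λ₁ + atan2(By, cos φ₁ + Bx) = -160.44206°

160.442°W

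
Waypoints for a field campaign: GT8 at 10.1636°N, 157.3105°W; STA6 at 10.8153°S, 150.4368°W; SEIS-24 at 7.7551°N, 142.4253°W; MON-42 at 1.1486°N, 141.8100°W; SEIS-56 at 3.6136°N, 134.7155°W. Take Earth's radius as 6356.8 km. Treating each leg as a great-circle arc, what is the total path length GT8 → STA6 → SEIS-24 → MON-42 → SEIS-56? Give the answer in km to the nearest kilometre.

GT8→STA6: c = 0.385094 rad, d = 2447.96 km
STA6→SEIS-24: c = 0.352727 rad, d = 2242.21 km
SEIS-24→MON-42: c = 0.115801 rad, d = 736.12 km
MON-42→SEIS-56: c = 0.130973 rad, d = 832.57 km
Total = 2447.96 + 2242.21 + 736.12 + 832.57 = 6258.87 km

6259 km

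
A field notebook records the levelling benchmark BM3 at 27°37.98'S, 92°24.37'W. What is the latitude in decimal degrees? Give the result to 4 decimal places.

27° + 37.98′/60 = 27 + 0.63300 = 27.6330°

27.6330°S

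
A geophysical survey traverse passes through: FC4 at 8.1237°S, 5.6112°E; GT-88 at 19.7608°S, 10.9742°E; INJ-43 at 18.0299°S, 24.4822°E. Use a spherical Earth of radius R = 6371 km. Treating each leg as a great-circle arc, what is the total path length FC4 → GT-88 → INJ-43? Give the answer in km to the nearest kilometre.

2851 km

FC4→GT-88: c = 0.222420 rad, d = 1417.04 km
GT-88→INJ-43: c = 0.225026 rad, d = 1433.64 km
Total = 1417.04 + 1433.64 = 2850.68 km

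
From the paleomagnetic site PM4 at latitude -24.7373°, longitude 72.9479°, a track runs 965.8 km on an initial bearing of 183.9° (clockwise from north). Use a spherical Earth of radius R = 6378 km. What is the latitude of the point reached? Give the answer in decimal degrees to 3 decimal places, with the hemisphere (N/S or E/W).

δ = d/R = 965.8/6378 = 0.151427 rad
φ₂ = arcsin(sin φ₁ cos δ + cos φ₁ sin δ cos θ)
   = arcsin(-0.41846·0.98856 + 0.90824·0.15085·-0.99768) = -33.39164°
λ₂ = λ₁ + atan2(sin θ sin δ cos φ₁, cos δ − sin φ₁ sin φ₂) = 72.24380°

33.392°S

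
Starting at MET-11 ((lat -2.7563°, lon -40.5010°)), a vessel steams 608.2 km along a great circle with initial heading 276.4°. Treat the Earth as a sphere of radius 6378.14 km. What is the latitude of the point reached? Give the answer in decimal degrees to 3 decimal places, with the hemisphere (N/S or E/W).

2.136°S

δ = d/R = 608.2/6378.14 = 0.095357 rad
φ₂ = arcsin(sin φ₁ cos δ + cos φ₁ sin δ cos θ)
   = arcsin(-0.04809·0.99546 + 0.99884·0.09521·0.11147) = -2.13582°
λ₂ = λ₁ + atan2(sin θ sin δ cos φ₁, cos δ − sin φ₁ sin φ₂) = -45.93418°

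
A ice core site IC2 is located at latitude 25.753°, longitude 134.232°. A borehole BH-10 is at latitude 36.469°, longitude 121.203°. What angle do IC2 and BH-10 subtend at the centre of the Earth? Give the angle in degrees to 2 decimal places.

15.44°

Δφ = 10.7160°,  Δλ = -13.0290°
a = sin²(Δφ/2) + cos φ₁ cos φ₂ sin²(Δλ/2) = 0.018043
c = 2·arcsin(√a) = 0.269461 rad = 15.4390°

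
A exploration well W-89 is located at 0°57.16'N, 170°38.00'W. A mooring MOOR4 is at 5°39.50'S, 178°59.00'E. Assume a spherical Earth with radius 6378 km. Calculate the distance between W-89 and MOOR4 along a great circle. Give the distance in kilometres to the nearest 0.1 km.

1368.9 km

W-89: φ = +0.95267°, λ = -170.63333°
MOOR4: φ = -5.65833°, λ = +178.98333°
Δφ = -6.6110°,  Δλ = -10.3833°
a = sin²(Δφ/2) + cos φ₁ cos φ₂ sin²(Δλ/2) = 0.011472
c = 2·arcsin(√a) = 0.214623 rad = 12.2970°
d = R·c = 6378 × 0.214623 = 1368.9 km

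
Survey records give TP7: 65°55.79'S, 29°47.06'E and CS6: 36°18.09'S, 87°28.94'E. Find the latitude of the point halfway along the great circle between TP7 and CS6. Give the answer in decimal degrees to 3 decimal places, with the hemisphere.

TP7: φ = -65.92983°, λ = +29.78433°
CS6: φ = -36.30150°, λ = +87.48233°
Bx = cos φ₂ cos Δλ = 0.430665,  By = cos φ₂ sin Δλ = 0.681192
φₘ = atan2(sin φ₁ + sin φ₂, √((cos φ₁ + Bx)² + By²)) = -54.32934°
λₘ = λ₁ + atan2(By, cos φ₁ + Bx) = 68.87385°

54.329°S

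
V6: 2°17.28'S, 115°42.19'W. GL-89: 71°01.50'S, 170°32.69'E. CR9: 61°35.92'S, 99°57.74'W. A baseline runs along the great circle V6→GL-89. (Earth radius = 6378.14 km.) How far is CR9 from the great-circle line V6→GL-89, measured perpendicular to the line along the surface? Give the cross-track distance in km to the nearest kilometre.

2579 km

V6: φ = -2.28800°, λ = -115.70317°
GL-89: φ = -71.02500°, λ = +170.54483°
CR9: φ = -61.59867°, λ = -99.96233°
δ₁₃ = central angle V6→CR9 = 1.055768 rad  (haversine)
θ₁₃ = bearing V6→CR9 = 171.473°,  θ₁₂ = bearing V6→GL-89 = 198.348°
dₓₜ = R·arcsin(sin δ₁₃ · sin(θ₁₃ − θ₁₂)) = 6378.14·arcsin(0.87028·sin(-26.874°)) = -2578.845 km
|dₓₜ| = 2578.845 km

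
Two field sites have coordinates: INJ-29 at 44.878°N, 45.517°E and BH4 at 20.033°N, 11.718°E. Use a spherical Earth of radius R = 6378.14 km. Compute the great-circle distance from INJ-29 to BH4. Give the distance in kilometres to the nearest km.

Δφ = -24.8450°,  Δλ = -33.7990°
a = sin²(Δφ/2) + cos φ₁ cos φ₂ sin²(Δλ/2) = 0.102533
c = 2·arcsin(√a) = 0.651897 rad = 37.3509°
d = R·c = 6378.14 × 0.651897 = 4157.9 km

4158 km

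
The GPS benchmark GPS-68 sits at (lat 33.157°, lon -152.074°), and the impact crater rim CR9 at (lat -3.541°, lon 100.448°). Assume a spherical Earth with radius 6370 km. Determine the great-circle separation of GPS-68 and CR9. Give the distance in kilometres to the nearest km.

Δφ = -36.6980°,  Δλ = -107.4780°
a = sin²(Δφ/2) + cos φ₁ cos φ₂ sin²(Δλ/2) = 0.642368
c = 2·arcsin(√a) = 1.859528 rad = 106.5431°
d = R·c = 6370 × 1.859528 = 11845.2 km

11845 km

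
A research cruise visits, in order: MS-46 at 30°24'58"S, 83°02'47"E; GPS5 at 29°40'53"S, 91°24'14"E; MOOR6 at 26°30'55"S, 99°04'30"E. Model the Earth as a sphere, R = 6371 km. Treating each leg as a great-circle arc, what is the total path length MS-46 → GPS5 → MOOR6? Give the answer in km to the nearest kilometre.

1639 km

MS-46: φ = -30.41611°, λ = +83.04639°
GPS5: φ = -29.68139°, λ = +91.40389°
MOOR6: φ = -26.51528°, λ = +99.07500°
MS-46→GPS5: c = 0.126881 rad, d = 808.36 km
GPS5→MOOR6: c = 0.130351 rad, d = 830.47 km
Total = 808.36 + 830.47 = 1638.83 km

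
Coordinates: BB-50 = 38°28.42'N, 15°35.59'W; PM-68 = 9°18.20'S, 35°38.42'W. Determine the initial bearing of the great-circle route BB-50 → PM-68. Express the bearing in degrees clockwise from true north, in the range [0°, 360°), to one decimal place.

205.7°

BB-50: φ = +38.47367°, λ = -15.59317°
PM-68: φ = -9.30333°, λ = -35.64033°
Δλ = -20.0472°
y = sin Δλ · cos φ₂ = -0.338285
x = cos φ₁ sin φ₂ − sin φ₁ cos φ₂ cos Δλ = -0.703335
θ = atan2(y, x) = -154.3137° → 205.6863° (mod 360°)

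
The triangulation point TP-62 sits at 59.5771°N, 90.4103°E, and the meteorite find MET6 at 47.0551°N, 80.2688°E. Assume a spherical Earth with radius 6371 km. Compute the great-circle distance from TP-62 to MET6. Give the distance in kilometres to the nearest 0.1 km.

1542.8 km

Δφ = -12.5220°,  Δλ = -10.1415°
a = sin²(Δφ/2) + cos φ₁ cos φ₂ sin²(Δλ/2) = 0.014589
c = 2·arcsin(√a) = 0.242159 rad = 13.8747°
d = R·c = 6371 × 0.242159 = 1542.8 km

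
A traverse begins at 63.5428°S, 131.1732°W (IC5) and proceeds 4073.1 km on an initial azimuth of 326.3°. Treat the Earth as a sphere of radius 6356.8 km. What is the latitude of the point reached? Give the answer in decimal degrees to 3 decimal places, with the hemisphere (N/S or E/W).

29.743°S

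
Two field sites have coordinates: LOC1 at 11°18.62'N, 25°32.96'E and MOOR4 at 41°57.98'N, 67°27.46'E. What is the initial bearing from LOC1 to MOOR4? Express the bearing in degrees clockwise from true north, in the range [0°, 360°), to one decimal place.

42.2°

LOC1: φ = +11.31033°, λ = +25.54933°
MOOR4: φ = +41.96633°, λ = +67.45767°
Δλ = 41.9083°
y = sin Δλ · cos φ₂ = 0.496639
x = cos φ₁ sin φ₂ − sin φ₁ cos φ₂ cos Δλ = 0.547182
θ = atan2(y, x) = 42.2278° → 42.2278° (mod 360°)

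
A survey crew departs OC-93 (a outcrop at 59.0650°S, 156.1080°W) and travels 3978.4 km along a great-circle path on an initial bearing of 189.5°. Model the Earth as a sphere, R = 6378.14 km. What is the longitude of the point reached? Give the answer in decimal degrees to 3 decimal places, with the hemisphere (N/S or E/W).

δ = d/R = 3978.4/6378.14 = 0.623756 rad
φ₂ = arcsin(sin φ₁ cos δ + cos φ₁ sin δ cos θ)
   = arcsin(-0.85775·0.81169 + 0.51407·0.58409·-0.98629) = -82.91757°
λ₂ = λ₁ + atan2(sin θ sin δ cos φ₁, cos δ − sin φ₁ sin φ₂) = 75.32400°

75.324°E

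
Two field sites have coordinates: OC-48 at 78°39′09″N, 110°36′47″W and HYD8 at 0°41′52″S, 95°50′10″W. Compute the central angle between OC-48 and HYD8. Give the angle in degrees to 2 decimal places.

79.73°

OC-48: φ = +78.65250°, λ = -110.61306°
HYD8: φ = -0.69778°, λ = -95.83611°
Δφ = -79.3503°,  Δλ = 14.7769°
a = sin²(Δφ/2) + cos φ₁ cos φ₂ sin²(Δλ/2) = 0.410851
c = 2·arcsin(√a) = 1.391541 rad = 79.7294°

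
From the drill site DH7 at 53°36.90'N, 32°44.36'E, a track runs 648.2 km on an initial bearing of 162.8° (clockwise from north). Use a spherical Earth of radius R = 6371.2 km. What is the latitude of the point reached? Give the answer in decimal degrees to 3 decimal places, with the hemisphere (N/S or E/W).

DH7: φ = +53.61500°, λ = +32.73933°
δ = d/R = 648.2/6371.2 = 0.101739 rad
φ₂ = arcsin(sin φ₁ cos δ + cos φ₁ sin δ cos θ)
   = arcsin(0.80505·0.99483 + 0.59321·0.10156·-0.95528) = 48.01605°
λ₂ = λ₁ + atan2(sin θ sin δ cos φ₁, cos δ − sin φ₁ sin φ₂) = 35.31266°

48.016°N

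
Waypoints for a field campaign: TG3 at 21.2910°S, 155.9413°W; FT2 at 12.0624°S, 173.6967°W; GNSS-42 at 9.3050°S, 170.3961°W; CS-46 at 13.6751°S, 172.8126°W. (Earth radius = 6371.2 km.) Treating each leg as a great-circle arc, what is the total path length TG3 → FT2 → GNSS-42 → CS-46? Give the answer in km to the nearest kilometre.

TG3→FT2: c = 0.337292 rad, d = 2148.95 km
FT2→GNSS-42: c = 0.074295 rad, d = 473.35 km
GNSS-42→CS-46: c = 0.086746 rad, d = 552.67 km
Total = 2148.95 + 473.35 + 552.67 = 3174.98 km

3175 km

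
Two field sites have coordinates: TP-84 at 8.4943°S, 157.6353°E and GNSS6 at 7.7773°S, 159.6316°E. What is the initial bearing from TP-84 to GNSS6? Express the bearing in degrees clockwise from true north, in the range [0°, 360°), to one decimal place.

70.2°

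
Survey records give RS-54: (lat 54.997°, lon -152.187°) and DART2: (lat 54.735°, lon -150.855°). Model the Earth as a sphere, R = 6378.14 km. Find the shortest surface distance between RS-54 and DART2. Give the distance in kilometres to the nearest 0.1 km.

90.2 km

Δφ = -0.2620°,  Δλ = 1.3320°
a = sin²(Δφ/2) + cos φ₁ cos φ₂ sin²(Δλ/2) = 0.000050
c = 2·arcsin(√a) = 0.014138 rad = 0.8101°
d = R·c = 6378.14 × 0.014138 = 90.2 km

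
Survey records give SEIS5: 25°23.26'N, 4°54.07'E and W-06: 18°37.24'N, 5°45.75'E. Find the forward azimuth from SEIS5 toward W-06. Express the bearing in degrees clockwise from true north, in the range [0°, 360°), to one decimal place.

173.1°

SEIS5: φ = +25.38767°, λ = +4.90117°
W-06: φ = +18.62067°, λ = +5.76250°
Δλ = 0.8613°
y = sin Δλ · cos φ₂ = 0.014246
x = cos φ₁ sin φ₂ − sin φ₁ cos φ₂ cos Δλ = -0.117786
θ = atan2(y, x) = 173.1039° → 173.1039° (mod 360°)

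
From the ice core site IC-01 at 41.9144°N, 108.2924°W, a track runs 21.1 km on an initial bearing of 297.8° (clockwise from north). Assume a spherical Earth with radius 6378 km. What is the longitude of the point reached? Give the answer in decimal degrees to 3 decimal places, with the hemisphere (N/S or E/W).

108.518°W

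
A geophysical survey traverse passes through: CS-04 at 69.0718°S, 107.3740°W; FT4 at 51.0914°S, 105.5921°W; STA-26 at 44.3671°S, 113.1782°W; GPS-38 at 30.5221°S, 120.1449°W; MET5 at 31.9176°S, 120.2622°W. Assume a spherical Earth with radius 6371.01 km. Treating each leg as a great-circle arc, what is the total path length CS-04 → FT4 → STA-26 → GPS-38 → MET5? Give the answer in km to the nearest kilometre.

CS-04→FT4: c = 0.314168 rad, d = 2001.57 km
FT4→STA-26: c = 0.147162 rad, d = 937.57 km
STA-26→GPS-38: c = 0.259961 rad, d = 1656.22 km
GPS-38→MET5: c = 0.024419 rad, d = 155.57 km
Total = 2001.57 + 937.57 + 1656.22 + 155.57 = 4750.93 km

4751 km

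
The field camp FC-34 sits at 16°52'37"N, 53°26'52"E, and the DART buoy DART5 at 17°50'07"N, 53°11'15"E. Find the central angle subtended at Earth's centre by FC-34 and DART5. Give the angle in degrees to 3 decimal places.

0.990°

FC-34: φ = +16.87694°, λ = +53.44778°
DART5: φ = +17.83528°, λ = +53.18750°
Δφ = 0.9583°,  Δλ = -0.2603°
a = sin²(Δφ/2) + cos φ₁ cos φ₂ sin²(Δλ/2) = 0.000075
c = 2·arcsin(√a) = 0.017279 rad = 0.9900°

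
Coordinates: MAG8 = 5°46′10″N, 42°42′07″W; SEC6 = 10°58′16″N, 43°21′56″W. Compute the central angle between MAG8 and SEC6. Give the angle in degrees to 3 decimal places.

5.243°

MAG8: φ = +5.76944°, λ = -42.70194°
SEC6: φ = +10.97111°, λ = -43.36556°
Δφ = 5.2017°,  Δλ = -0.6636°
a = sin²(Δφ/2) + cos φ₁ cos φ₂ sin²(Δλ/2) = 0.002092
c = 2·arcsin(√a) = 0.091506 rad = 5.2429°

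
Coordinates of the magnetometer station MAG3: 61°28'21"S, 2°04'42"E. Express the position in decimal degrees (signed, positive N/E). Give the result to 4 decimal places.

-61.4725°, +2.0783°

lat: 61.4725° S → -61.4725°
lon: 2.0783° E → +2.0783°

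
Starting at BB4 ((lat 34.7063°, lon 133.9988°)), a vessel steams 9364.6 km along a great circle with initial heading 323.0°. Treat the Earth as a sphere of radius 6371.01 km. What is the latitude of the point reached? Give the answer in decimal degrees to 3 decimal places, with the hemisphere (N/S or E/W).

45.281°N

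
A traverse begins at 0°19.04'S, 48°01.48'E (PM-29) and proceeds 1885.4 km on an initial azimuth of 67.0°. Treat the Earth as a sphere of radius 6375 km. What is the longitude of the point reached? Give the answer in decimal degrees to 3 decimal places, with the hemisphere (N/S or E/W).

63.682°E

PM-29: φ = -0.31733°, λ = +48.02467°
δ = d/R = 1885.4/6375 = 0.295749 rad
φ₂ = arcsin(sin φ₁ cos δ + cos φ₁ sin δ cos θ)
   = arcsin(-0.00554·0.95658 + 0.99998·0.29146·0.39073) = 6.23354°
λ₂ = λ₁ + atan2(sin θ sin δ cos φ₁, cos δ − sin φ₁ sin φ₂) = 63.68195°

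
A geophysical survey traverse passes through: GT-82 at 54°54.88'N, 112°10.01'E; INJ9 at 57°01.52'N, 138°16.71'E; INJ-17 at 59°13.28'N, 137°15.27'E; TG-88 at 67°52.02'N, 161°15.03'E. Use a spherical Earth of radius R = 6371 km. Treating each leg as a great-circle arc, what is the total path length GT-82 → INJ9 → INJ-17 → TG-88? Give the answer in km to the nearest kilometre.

3395 km

GT-82: φ = +54.91467°, λ = +112.16683°
INJ9: φ = +57.02533°, λ = +138.27850°
INJ-17: φ = +59.22133°, λ = +137.25450°
TG-88: φ = +67.86700°, λ = +161.25050°
GT-82→INJ9: c = 0.256073 rad, d = 1631.44 km
INJ9→INJ-17: c = 0.039471 rad, d = 251.47 km
INJ-17→TG-88: c = 0.237308 rad, d = 1511.89 km
Total = 1631.44 + 251.47 + 1511.89 = 3394.80 km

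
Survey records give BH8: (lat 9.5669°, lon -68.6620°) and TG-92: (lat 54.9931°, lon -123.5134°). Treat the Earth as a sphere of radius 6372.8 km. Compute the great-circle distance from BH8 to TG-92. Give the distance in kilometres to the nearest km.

Δφ = 45.4262°,  Δλ = -54.8514°
a = sin²(Δφ/2) + cos φ₁ cos φ₂ sin²(Δλ/2) = 0.269099
c = 2·arcsin(√a) = 1.090771 rad = 62.4966°
d = R·c = 6372.8 × 1.090771 = 6951.3 km

6951 km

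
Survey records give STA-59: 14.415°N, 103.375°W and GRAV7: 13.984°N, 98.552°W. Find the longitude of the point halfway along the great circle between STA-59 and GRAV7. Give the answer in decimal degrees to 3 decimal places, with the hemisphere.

100.961°W

Bx = cos φ₂ cos Δλ = 0.966927,  By = cos φ₂ sin Δλ = 0.081586
φₘ = atan2(sin φ₁ + sin φ₂, √((cos φ₁ + Bx)² + By²)) = 14.21158°
λₘ = λ₁ + atan2(By, cos φ₁ + Bx) = -100.96120°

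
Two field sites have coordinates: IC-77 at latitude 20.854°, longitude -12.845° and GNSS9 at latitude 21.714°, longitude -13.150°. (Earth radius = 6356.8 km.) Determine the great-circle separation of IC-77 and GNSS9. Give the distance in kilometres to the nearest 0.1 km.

Δφ = 0.8600°,  Δλ = -0.3050°
a = sin²(Δφ/2) + cos φ₁ cos φ₂ sin²(Δλ/2) = 0.000062
c = 2·arcsin(√a) = 0.015808 rad = 0.9057°
d = R·c = 6356.8 × 0.015808 = 100.5 km

100.5 km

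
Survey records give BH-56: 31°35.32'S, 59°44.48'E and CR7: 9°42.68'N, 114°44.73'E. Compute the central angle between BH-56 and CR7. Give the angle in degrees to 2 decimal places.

BH-56: φ = -31.58867°, λ = +59.74133°
CR7: φ = +9.71133°, λ = +114.74550°
Δφ = 41.3000°,  Δλ = 55.0042°
a = sin²(Δφ/2) + cos φ₁ cos φ₂ sin²(Δλ/2) = 0.303411
c = 2·arcsin(√a) = 1.166710 rad = 66.8476°

66.85°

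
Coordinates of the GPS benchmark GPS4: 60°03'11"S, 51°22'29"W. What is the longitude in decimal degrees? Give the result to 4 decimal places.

51.3747°W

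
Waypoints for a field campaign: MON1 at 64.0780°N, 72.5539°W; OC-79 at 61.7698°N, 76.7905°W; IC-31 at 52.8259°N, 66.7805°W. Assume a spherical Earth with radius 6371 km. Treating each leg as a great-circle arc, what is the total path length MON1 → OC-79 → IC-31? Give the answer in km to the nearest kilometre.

1494 km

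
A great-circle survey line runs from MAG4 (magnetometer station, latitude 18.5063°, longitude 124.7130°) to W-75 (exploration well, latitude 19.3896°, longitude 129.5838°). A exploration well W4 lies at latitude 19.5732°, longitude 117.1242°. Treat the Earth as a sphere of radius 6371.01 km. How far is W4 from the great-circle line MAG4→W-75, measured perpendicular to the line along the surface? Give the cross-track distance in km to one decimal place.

δ₁₃ = central angle MAG4→W4 = 0.126569 rad  (haversine)
θ₁₃ = bearing MAG4→W4 = 279.687°,  θ₁₂ = bearing MAG4→W-75 = 78.361°
dₓₜ = R·arcsin(sin δ₁₃ · sin(θ₁₃ − θ₁₂)) = 6371.01·arcsin(0.12623·sin(201.325°)) = -292.565 km
|dₓₜ| = 292.565 km

292.6 km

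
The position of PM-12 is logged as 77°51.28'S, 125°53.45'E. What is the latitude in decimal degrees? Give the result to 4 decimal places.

77° + 51.28′/60 = 77 + 0.85467 = 77.8547°

77.8547°S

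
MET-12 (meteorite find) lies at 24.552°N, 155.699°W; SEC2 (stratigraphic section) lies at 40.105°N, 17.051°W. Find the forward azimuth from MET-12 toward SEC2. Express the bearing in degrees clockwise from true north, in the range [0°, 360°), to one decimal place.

Δλ = 138.6480°
y = sin Δλ · cos φ₂ = 0.505334
x = cos φ₁ sin φ₂ − sin φ₁ cos φ₂ cos Δλ = 0.824519
θ = atan2(y, x) = 31.5034° → 31.5034° (mod 360°)

31.5°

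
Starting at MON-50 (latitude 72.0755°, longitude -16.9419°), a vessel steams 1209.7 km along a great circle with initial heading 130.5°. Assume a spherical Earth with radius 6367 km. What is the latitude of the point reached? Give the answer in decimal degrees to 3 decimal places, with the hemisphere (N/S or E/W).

63.714°N

δ = d/R = 1209.7/6367 = 0.189995 rad
φ₂ = arcsin(sin φ₁ cos δ + cos φ₁ sin δ cos θ)
   = arcsin(0.95146·0.98201 + 0.30776·0.18885·-0.64945) = 63.71390°
λ₂ = λ₁ + atan2(sin θ sin δ cos φ₁, cos δ − sin φ₁ sin φ₂) = 1.97970°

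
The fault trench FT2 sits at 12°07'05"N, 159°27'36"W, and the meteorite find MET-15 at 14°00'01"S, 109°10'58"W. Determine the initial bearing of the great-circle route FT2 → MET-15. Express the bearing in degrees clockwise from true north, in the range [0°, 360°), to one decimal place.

116.2°

FT2: φ = +12.11806°, λ = -159.46000°
MET-15: φ = -14.00028°, λ = -109.18278°
Δλ = 50.2772°
y = sin Δλ · cos φ₂ = 0.746298
x = cos φ₁ sin φ₂ − sin φ₁ cos φ₂ cos Δλ = -0.366709
θ = atan2(y, x) = 116.1682° → 116.1682° (mod 360°)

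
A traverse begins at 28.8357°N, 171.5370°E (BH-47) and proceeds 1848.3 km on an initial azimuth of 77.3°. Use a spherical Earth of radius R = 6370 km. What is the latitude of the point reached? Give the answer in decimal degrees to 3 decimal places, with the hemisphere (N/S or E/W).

31.147°N

δ = d/R = 1848.3/6370 = 0.290157 rad
φ₂ = arcsin(sin φ₁ cos δ + cos φ₁ sin δ cos θ)
   = arcsin(0.48230·0.95820 + 0.87601·0.28610·0.21985) = 31.14720°
λ₂ = λ₁ + atan2(sin θ sin δ cos φ₁, cos δ − sin φ₁ sin φ₂) = -169.42984°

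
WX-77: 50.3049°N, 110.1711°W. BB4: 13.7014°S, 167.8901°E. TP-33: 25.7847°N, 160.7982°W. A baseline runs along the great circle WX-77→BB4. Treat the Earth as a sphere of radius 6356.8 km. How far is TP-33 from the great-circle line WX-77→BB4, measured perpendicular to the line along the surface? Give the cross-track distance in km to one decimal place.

145.2 km

δ₁₃ = central angle WX-77→TP-33 = 0.796050 rad  (haversine)
θ₁₃ = bearing WX-77→TP-33 = 256.923°,  θ₁₂ = bearing WX-77→BB4 = 255.091°
dₓₜ = R·arcsin(sin δ₁₃ · sin(θ₁₃ − θ₁₂)) = 6356.8·arcsin(0.71460·sin(1.832°)) = 145.226 km
|dₓₜ| = 145.226 km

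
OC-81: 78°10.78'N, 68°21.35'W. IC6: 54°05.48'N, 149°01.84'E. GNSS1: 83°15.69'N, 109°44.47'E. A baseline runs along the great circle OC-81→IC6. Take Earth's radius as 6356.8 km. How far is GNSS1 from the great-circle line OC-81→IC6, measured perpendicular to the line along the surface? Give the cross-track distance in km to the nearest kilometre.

1031 km

OC-81: φ = +78.17967°, λ = -68.35583°
IC6: φ = +54.09133°, λ = +149.03067°
GNSS1: φ = +83.26150°, λ = +109.74117°
δ₁₃ = central angle OC-81→GNSS1 = 0.323871 rad  (haversine)
θ₁₃ = bearing OC-81→GNSS1 = 0.702°,  θ₁₂ = bearing OC-81→IC6 = 330.209°
dₓₜ = R·arcsin(sin δ₁₃ · sin(θ₁₃ − θ₁₂)) = 6356.8·arcsin(0.31824·sin(-329.507°)) = 1031.027 km
|dₓₜ| = 1031.027 km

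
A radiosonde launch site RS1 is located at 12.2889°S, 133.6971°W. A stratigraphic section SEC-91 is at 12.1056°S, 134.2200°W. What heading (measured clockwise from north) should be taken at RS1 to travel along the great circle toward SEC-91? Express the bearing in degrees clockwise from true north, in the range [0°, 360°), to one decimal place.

289.7°

Δλ = -0.5229°
y = sin Δλ · cos φ₂ = -0.008923
x = cos φ₁ sin φ₂ − sin φ₁ cos φ₂ cos Δλ = 0.003191
θ = atan2(y, x) = -70.3255° → 289.6745° (mod 360°)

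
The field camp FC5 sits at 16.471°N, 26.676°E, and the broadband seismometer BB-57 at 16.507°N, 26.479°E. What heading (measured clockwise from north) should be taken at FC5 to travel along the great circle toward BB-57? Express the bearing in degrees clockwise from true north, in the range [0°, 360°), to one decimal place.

Δλ = -0.1970°
y = sin Δλ · cos φ₂ = -0.003297
x = cos φ₁ sin φ₂ − sin φ₁ cos φ₂ cos Δλ = 0.000630
θ = atan2(y, x) = -79.1821° → 280.8179° (mod 360°)

280.8°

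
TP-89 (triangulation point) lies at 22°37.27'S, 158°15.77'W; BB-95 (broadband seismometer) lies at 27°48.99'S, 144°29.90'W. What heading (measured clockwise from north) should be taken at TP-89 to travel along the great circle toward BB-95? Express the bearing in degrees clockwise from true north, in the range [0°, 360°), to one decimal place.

115.5°

TP-89: φ = -22.62117°, λ = -158.26283°
BB-95: φ = -27.81650°, λ = -144.49833°
Δλ = 13.7645°
y = sin Δλ · cos φ₂ = 0.210438
x = cos φ₁ sin φ₂ − sin φ₁ cos φ₂ cos Δλ = -0.100321
θ = atan2(y, x) = 115.4883° → 115.4883° (mod 360°)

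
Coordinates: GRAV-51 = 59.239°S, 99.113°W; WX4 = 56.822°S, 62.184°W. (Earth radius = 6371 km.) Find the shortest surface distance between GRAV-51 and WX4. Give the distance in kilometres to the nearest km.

2162 km

Δφ = 2.4170°,  Δλ = 36.9290°
a = sin²(Δφ/2) + cos φ₁ cos φ₂ sin²(Δλ/2) = 0.028521
c = 2·arcsin(√a) = 0.339387 rad = 19.4455°
d = R·c = 6371 × 0.339387 = 2162.2 km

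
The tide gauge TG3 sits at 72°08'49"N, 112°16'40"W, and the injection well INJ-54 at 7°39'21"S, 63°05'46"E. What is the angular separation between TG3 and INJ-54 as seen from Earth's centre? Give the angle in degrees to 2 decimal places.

TG3: φ = +72.14694°, λ = -112.27778°
INJ-54: φ = -7.65583°, λ = +63.09611°
Δφ = -79.8028°,  Δλ = 175.3739°
a = sin²(Δφ/2) + cos φ₁ cos φ₂ sin²(Δλ/2) = 0.714831
c = 2·arcsin(√a) = 2.014914 rad = 115.4461°

115.45°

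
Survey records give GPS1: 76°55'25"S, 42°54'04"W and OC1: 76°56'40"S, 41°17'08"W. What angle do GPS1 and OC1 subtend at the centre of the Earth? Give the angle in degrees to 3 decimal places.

0.366°

GPS1: φ = -76.92361°, λ = -42.90111°
OC1: φ = -76.94444°, λ = -41.28556°
Δφ = -0.0208°,  Δλ = 1.6156°
a = sin²(Δφ/2) + cos φ₁ cos φ₂ sin²(Δλ/2) = 0.000010
c = 2·arcsin(√a) = 0.006385 rad = 0.3658°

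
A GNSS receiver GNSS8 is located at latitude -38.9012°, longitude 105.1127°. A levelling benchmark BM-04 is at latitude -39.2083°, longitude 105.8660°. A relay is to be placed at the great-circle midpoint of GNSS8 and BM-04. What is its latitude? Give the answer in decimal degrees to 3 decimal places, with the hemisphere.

39.055°S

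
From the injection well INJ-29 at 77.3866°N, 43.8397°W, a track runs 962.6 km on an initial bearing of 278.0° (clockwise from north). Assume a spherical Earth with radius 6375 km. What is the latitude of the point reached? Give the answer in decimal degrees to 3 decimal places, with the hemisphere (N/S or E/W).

75.774°N

δ = d/R = 962.6/6375 = 0.150996 rad
φ₂ = arcsin(sin φ₁ cos δ + cos φ₁ sin δ cos θ)
   = arcsin(0.97587·0.98862 + 0.21837·0.15042·0.13917) = 75.77393°
λ₂ = λ₁ + atan2(sin θ sin δ cos φ₁, cos δ − sin φ₁ sin φ₂) = -81.15093°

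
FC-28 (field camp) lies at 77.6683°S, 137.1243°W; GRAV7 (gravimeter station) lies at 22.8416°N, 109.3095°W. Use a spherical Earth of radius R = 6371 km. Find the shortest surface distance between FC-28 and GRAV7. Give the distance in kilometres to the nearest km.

11324 km

Δφ = 100.5099°,  Δλ = 27.8148°
a = sin²(Δφ/2) + cos φ₁ cos φ₂ sin²(Δλ/2) = 0.602573
c = 2·arcsin(√a) = 1.777409 rad = 101.8381°
d = R·c = 6371 × 1.777409 = 11323.9 km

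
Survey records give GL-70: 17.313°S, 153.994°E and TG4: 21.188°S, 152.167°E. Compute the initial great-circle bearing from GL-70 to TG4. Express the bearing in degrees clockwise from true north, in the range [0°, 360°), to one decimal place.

203.7°

Δλ = -1.8270°
y = sin Δλ · cos φ₂ = -0.029727
x = cos φ₁ sin φ₂ − sin φ₁ cos φ₂ cos Δλ = -0.067721
θ = atan2(y, x) = -156.3006° → 203.6994° (mod 360°)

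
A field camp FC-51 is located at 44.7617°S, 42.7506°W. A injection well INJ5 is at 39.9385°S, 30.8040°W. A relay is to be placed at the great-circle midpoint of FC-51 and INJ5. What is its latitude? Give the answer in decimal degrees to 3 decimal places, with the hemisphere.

42.505°S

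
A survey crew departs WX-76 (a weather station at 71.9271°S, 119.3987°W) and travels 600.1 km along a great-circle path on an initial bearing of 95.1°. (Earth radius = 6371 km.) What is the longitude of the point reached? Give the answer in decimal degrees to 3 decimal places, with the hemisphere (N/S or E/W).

δ = d/R = 600.1/6371 = 0.094192 rad
φ₂ = arcsin(sin φ₁ cos δ + cos φ₁ sin δ cos θ)
   = arcsin(-0.95066·0.99557 + 0.31023·0.09405·-0.08889) = -71.63019°
λ₂ = λ₁ + atan2(sin θ sin δ cos φ₁, cos δ − sin φ₁ sin φ₂) = -102.10566°

102.106°W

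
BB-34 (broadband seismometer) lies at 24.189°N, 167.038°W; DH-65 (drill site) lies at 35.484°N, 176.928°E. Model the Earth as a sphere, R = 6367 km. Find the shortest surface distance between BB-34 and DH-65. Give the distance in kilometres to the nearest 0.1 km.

Δφ = 11.2950°,  Δλ = -16.0340°
a = sin²(Δφ/2) + cos φ₁ cos φ₂ sin²(Δλ/2) = 0.024132
c = 2·arcsin(√a) = 0.311953 rad = 17.8736°
d = R·c = 6367 × 0.311953 = 1986.2 km

1986.2 km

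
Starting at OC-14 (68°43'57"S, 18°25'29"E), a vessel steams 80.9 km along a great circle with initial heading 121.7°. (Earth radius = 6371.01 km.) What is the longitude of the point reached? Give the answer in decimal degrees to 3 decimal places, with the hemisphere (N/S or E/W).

OC-14: φ = -68.73250°, λ = +18.42472°
δ = d/R = 80.9/6371.01 = 0.012698 rad
φ₂ = arcsin(sin φ₁ cos δ + cos φ₁ sin δ cos θ)
   = arcsin(-0.93190·0.99992 + 0.36272·0.01270·-0.52547) = -69.10606°
λ₂ = λ₁ + atan2(sin θ sin δ cos φ₁, cos δ − sin φ₁ sin φ₂) = 20.16061°

20.161°E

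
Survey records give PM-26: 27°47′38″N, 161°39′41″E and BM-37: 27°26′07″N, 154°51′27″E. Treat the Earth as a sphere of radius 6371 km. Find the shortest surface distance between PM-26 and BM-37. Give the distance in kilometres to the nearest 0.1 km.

671.5 km

PM-26: φ = +27.79389°, λ = +161.66139°
BM-37: φ = +27.43528°, λ = +154.85750°
Δφ = -0.3586°,  Δλ = -6.8039°
a = sin²(Δφ/2) + cos φ₁ cos φ₂ sin²(Δλ/2) = 0.002774
c = 2·arcsin(√a) = 0.105395 rad = 6.0387°
d = R·c = 6371 × 0.105395 = 671.5 km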